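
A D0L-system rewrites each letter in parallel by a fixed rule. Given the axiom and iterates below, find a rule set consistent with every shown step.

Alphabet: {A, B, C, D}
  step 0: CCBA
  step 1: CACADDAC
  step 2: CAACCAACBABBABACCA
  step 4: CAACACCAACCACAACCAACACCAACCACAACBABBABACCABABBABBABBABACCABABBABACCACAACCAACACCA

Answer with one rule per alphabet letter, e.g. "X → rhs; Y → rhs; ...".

  step 1 ⇒ step 2: CACADDAC ⇒ CA·AC·CA·AC·BAB·BAB·AC·CA
    A ↦ AC
    C ↦ CA
    D ↦ BAB
  step 0 ⇒ step 1: CCBA ⇒ CA·CA·DD·AC
    B ↦ DD

A->AC, B->DD, C->CA, D->BAB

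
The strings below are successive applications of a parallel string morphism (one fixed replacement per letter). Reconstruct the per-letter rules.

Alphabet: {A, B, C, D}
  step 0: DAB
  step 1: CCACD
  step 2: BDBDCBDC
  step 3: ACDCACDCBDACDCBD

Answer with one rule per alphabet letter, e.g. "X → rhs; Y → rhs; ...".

A->C, B->ACD, C->BD, D->C

  step 2 ⇒ step 3: BDBDCBDC ⇒ ACD·C·ACD·C·BD·ACD·C·BD
    B ↦ ACD
    C ↦ BD
    D ↦ C
  step 0 ⇒ step 1: DAB ⇒ C·C·ACD
    A ↦ C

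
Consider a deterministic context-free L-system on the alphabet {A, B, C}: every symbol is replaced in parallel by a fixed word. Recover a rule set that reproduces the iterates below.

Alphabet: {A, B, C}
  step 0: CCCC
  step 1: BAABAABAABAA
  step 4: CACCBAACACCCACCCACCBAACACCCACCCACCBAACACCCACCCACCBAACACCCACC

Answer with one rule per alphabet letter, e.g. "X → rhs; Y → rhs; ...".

A->C, B->CA, C->BAA

  step 0 ⇒ step 1: CCCC ⇒ BAA·BAA·BAA·BAA
    C ↦ BAA
    A ↦ C  (constrained at step 1)
    B ↦ CA  (constrained at step 1)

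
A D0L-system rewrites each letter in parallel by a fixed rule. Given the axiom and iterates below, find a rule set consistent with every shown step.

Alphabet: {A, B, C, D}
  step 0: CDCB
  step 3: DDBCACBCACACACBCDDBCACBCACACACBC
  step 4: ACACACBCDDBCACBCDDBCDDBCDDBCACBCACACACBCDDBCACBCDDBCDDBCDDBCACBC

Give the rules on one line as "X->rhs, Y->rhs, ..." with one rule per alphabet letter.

  step 3 ⇒ step 4: DDBCACBCACACACBCDDBCACBCACACACBC ⇒ AC·AC·AC·BC·DD·BC·AC·BC·DD·BC·DD·BC·DD·BC·AC·BC·AC·AC·AC·BC·DD·BC·AC·BC·DD·BC·DD·BC·DD·BC·AC·BC
    A ↦ DD
    B ↦ AC
    C ↦ BC
    D ↦ AC

A->DD, B->AC, C->BC, D->AC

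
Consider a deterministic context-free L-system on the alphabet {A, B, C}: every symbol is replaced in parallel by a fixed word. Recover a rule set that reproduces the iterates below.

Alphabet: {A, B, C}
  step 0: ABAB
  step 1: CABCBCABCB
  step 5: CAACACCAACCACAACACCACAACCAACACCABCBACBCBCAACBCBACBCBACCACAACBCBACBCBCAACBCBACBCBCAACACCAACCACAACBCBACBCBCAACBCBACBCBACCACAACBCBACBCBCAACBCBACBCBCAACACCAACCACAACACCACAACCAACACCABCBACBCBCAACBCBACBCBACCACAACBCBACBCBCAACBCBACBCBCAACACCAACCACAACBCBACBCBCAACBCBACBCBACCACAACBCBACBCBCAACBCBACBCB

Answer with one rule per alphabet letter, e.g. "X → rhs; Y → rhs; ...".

  step 0 ⇒ step 1: ABAB ⇒ CA·BCB·CA·BCB
    A ↦ CA
    B ↦ BCB
    C ↦ AC  (constrained at step 1)

A->CA, B->BCB, C->AC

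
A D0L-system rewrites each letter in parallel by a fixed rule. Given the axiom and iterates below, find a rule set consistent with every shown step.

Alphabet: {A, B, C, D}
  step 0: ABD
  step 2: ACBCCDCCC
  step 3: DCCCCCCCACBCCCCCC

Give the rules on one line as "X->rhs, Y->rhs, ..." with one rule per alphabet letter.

  step 2 ⇒ step 3: ACBCCDCCC ⇒ D·CC·C·CC·CC·ACB·CC·CC·CC
    A ↦ D
    B ↦ C
    C ↦ CC
    D ↦ ACB

A->D, B->C, C->CC, D->ACB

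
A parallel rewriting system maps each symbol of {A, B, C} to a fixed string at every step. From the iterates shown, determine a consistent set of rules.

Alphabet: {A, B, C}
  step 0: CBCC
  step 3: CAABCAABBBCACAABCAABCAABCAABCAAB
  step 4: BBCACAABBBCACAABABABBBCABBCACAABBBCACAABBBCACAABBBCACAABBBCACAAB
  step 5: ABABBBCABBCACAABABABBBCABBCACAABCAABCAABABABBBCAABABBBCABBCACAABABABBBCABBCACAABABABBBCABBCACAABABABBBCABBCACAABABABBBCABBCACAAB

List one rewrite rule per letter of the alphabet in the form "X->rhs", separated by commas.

A->CA, B->AB, C->BB

  step 4 ⇒ step 5: BBCACAABBBCACAABABABBBCABBCACAABBBCACAABBBCACAABBBCACAABBBCACAAB ⇒ AB·AB·BB·CA·BB·CA·CA·AB·AB·AB·BB·CA·BB·CA·CA·AB·CA·AB·CA·AB·AB·AB·BB·CA·AB·AB·BB·CA·BB·CA·CA·AB·AB·AB·BB·CA·BB·CA·CA·AB·AB·AB·BB·CA·BB·CA·CA·AB·AB·AB·BB·CA·BB·CA·CA·AB·AB·AB·BB·CA·BB·CA·CA·AB
    A ↦ CA
    B ↦ AB
    C ↦ BB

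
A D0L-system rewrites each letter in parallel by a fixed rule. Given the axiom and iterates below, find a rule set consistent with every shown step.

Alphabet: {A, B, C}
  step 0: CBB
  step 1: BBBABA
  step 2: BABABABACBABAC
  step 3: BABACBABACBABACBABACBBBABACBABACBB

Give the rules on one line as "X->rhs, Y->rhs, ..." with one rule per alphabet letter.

A->BAC, B->BA, C->BB

  step 2 ⇒ step 3: BABABABACBABAC ⇒ BA·BAC·BA·BAC·BA·BAC·BA·BAC·BB·BA·BAC·BA·BAC·BB
    A ↦ BAC
    B ↦ BA
    C ↦ BB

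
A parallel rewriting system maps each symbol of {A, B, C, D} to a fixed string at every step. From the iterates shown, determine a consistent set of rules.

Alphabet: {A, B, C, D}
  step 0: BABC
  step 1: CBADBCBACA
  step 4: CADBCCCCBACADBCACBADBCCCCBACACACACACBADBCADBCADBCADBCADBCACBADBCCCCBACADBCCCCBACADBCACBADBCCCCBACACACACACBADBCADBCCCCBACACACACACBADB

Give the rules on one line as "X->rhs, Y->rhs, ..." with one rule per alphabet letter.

A->DB, B->CBA, C->CA, D->CCC

  step 0 ⇒ step 1: BABC ⇒ CBA·DB·CBA·CA
    A ↦ DB
    B ↦ CBA
    C ↦ CA
    D ↦ CCC  (constrained at step 1)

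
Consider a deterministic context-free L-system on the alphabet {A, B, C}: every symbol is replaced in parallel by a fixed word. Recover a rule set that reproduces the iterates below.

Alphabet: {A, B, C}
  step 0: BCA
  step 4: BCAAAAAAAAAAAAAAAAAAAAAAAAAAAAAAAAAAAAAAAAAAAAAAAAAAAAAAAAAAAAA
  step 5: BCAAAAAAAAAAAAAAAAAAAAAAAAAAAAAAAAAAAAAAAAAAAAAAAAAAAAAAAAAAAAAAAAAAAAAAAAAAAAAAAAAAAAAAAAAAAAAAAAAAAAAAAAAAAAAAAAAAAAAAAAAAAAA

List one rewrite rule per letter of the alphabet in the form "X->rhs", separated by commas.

A->AA, B->BC, C->AAA

  step 4 ⇒ step 5: BCAAAAAAAAAAAAAAAAAAAAAAAAAAAAAAAAAAAAAAAAAAAAAAAAAAAAAAAAAAAAA ⇒ BC·AAA·AA·AA·AA·AA·AA·AA·AA·AA·AA·AA·AA·AA·AA·AA·AA·AA·AA·AA·AA·AA·AA·AA·AA·AA·AA·AA·AA·AA·AA·AA·AA·AA·AA·AA·AA·AA·AA·AA·AA·AA·AA·AA·AA·AA·AA·AA·AA·AA·AA·AA·AA·AA·AA·AA·AA·AA·AA·AA·AA·AA·AA
    A ↦ AA
    B ↦ BC
    C ↦ AAA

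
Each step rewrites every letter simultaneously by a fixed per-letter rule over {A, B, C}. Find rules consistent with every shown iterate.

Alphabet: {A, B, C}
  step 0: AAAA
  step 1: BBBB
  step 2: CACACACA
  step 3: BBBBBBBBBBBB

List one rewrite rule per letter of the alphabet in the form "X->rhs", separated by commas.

  step 2 ⇒ step 3: CACACACA ⇒ BB·B·BB·B·BB·B·BB·B
    A ↦ B
    C ↦ BB
  step 1 ⇒ step 2: BBBB ⇒ CA·CA·CA·CA
    B ↦ CA

A->B, B->CA, C->BB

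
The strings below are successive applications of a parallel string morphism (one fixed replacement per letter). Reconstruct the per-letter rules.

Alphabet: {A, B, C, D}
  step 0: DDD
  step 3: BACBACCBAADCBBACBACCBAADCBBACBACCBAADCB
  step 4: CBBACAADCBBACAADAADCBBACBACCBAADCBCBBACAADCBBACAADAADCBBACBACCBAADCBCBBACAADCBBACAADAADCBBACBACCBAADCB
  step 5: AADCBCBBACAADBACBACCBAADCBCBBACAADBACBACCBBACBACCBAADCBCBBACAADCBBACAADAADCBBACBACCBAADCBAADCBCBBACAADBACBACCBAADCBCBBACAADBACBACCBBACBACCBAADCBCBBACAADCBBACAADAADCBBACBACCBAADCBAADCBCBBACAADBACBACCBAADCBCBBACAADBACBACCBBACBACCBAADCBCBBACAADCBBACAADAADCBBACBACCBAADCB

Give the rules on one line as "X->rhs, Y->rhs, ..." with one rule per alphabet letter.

  step 4 ⇒ step 5: CBBACAADCBBACAADAADCBBACBACCBAADCBCBBACAADCBBACAADAADCBBACBACCBAADCBCBBACAADCBBACAADAADCBBACBACCBAADCB ⇒ AAD·CB·CB·BAC·AAD·BAC·BAC·CB·AAD·CB·CB·BAC·AAD·BAC·BAC·CB·BAC·BAC·CB·AAD·CB·CB·BAC·AAD·CB·BAC·AAD·AAD·CB·BAC·BAC·CB·AAD·CB·AAD·CB·CB·BAC·AAD·BAC·BAC·CB·AAD·CB·CB·BAC·AAD·BAC·BAC·CB·BAC·BAC·CB·AAD·CB·CB·BAC·AAD·CB·BAC·AAD·AAD·CB·BAC·BAC·CB·AAD·CB·AAD·CB·CB·BAC·AAD·BAC·BAC·CB·AAD·CB·CB·BAC·AAD·BAC·BAC·CB·BAC·BAC·CB·AAD·CB·CB·BAC·AAD·CB·BAC·AAD·AAD·CB·BAC·BAC·CB·AAD·CB
    A ↦ BAC
    B ↦ CB
    C ↦ AAD
    D ↦ CB

A->BAC, B->CB, C->AAD, D->CB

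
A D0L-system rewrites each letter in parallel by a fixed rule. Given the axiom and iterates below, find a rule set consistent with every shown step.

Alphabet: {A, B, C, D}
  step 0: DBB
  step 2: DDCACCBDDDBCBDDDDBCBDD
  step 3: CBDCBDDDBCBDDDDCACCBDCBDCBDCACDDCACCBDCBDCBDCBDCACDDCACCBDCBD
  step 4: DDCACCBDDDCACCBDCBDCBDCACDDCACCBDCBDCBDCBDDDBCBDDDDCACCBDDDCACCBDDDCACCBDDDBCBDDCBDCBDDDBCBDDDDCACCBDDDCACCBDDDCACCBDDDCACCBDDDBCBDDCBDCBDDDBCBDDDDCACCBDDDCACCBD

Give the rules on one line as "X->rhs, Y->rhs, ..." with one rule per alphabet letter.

  step 3 ⇒ step 4: CBDCBDDDBCBDDDDCACCBDCBDCBDCACDDCACCBDCBDCBDCBDCACDDCACCBDCBD ⇒ DD·CAC·CBD·DD·CAC·CBD·CBD·CBD·CAC·DD·CAC·CBD·CBD·CBD·CBD·DD·BCB·DD·DD·CAC·CBD·DD·CAC·CBD·DD·CAC·CBD·DD·BCB·DD·CBD·CBD·DD·BCB·DD·DD·CAC·CBD·DD·CAC·CBD·DD·CAC·CBD·DD·CAC·CBD·DD·BCB·DD·CBD·CBD·DD·BCB·DD·DD·CAC·CBD·DD·CAC·CBD
    A ↦ BCB
    B ↦ CAC
    C ↦ DD
    D ↦ CBD

A->BCB, B->CAC, C->DD, D->CBD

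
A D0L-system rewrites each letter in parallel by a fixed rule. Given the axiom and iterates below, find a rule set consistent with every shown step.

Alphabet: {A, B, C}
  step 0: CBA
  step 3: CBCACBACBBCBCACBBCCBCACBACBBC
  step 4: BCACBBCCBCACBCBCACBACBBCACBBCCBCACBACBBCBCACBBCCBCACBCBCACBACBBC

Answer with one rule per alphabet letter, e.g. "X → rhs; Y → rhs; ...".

  step 3 ⇒ step 4: CBCACBACBBCBCACBBCCBCACBACBBC ⇒ BC·ACB·BC·C·BC·ACB·C·BC·ACB·ACB·BC·ACB·BC·C·BC·ACB·ACB·BC·BC·ACB·BC·C·BC·ACB·C·BC·ACB·ACB·BC
    A ↦ C
    B ↦ ACB
    C ↦ BC

A->C, B->ACB, C->BC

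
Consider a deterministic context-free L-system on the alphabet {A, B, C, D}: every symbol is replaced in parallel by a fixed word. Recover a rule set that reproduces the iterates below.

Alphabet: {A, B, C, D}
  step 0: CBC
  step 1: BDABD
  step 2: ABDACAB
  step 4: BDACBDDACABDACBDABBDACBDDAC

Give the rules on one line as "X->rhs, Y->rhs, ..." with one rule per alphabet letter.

A->DAC, B->A, C->BD, D->B

  step 1 ⇒ step 2: BDABD ⇒ A·B·DAC·A·B
    A ↦ DAC
    B ↦ A
    D ↦ B
  step 0 ⇒ step 1: CBC ⇒ BD·A·BD
    C ↦ BD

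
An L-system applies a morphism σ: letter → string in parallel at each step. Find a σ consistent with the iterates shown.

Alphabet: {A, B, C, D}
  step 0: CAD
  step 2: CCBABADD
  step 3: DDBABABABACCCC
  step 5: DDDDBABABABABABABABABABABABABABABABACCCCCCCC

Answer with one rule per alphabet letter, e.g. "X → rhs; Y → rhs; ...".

A->BA, B->BA, C->D, D->CC

  step 2 ⇒ step 3: CCBABADD ⇒ D·D·BA·BA·BA·BA·CC·CC
    A ↦ BA
    B ↦ BA
    C ↦ D
    D ↦ CC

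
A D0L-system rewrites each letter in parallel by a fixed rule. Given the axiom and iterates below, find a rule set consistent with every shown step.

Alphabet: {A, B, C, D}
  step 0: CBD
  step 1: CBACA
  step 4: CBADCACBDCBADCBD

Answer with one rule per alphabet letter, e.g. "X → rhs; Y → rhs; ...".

A->D, B->A, C->CB, D->CA

  step 0 ⇒ step 1: CBD ⇒ CB·A·CA
    B ↦ A
    C ↦ CB
    D ↦ CA
    A ↦ D  (constrained at step 1)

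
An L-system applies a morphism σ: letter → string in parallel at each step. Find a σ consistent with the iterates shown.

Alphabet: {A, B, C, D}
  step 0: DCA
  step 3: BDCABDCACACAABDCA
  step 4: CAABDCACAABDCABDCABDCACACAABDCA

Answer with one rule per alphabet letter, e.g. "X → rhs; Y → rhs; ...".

  step 3 ⇒ step 4: BDCABDCACACAABDCA ⇒ CA·A·BD·CA·CA·A·BD·CA·BD·CA·BD·CA·CA·CA·A·BD·CA
    A ↦ CA
    B ↦ CA
    C ↦ BD
    D ↦ A

A->CA, B->CA, C->BD, D->A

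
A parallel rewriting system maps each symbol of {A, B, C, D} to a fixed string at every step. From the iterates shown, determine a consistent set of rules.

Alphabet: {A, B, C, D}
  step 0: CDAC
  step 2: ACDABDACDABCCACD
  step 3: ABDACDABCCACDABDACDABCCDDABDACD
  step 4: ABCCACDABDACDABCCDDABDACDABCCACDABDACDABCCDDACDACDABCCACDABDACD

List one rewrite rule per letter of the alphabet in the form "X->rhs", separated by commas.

A->AB, B->CC, C->D, D->ACD

  step 3 ⇒ step 4: ABDACDABCCACDABDACDABCCDDABDACD ⇒ AB·CC·ACD·AB·D·ACD·AB·CC·D·D·AB·D·ACD·AB·CC·ACD·AB·D·ACD·AB·CC·D·D·ACD·ACD·AB·CC·ACD·AB·D·ACD
    A ↦ AB
    B ↦ CC
    C ↦ D
    D ↦ ACD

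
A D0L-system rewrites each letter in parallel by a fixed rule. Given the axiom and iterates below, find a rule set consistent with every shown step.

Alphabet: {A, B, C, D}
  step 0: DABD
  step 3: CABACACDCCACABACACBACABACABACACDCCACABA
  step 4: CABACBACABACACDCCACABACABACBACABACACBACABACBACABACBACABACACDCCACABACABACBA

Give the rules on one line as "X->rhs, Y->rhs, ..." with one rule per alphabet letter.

  step 3 ⇒ step 4: CABACACDCCACABACACBACABACABACACDCCACABA ⇒ CA·BA·C·BA·CA·BA·CA·CDC·CA·CA·BA·CA·BA·C·BA·CA·BA·CA·C·BA·CA·BA·C·BA·CA·BA·C·BA·CA·BA·CA·CDC·CA·CA·BA·CA·BA·C·BA
    A ↦ BA
    B ↦ C
    C ↦ CA
    D ↦ CDC

A->BA, B->C, C->CA, D->CDC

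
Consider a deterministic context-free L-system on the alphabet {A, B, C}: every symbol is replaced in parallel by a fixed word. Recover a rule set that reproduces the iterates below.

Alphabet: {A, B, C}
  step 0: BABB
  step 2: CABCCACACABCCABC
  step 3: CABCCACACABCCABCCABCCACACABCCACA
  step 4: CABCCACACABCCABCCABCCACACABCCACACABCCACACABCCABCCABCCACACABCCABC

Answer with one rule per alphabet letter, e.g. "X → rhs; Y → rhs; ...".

  step 3 ⇒ step 4: CABCCACACABCCABCCABCCACACABCCACA ⇒ CA·BC·CA·CA·CA·BC·CA·BC·CA·BC·CA·CA·CA·BC·CA·CA·CA·BC·CA·CA·CA·BC·CA·BC·CA·BC·CA·CA·CA·BC·CA·BC
    A ↦ BC
    B ↦ CA
    C ↦ CA

A->BC, B->CA, C->CA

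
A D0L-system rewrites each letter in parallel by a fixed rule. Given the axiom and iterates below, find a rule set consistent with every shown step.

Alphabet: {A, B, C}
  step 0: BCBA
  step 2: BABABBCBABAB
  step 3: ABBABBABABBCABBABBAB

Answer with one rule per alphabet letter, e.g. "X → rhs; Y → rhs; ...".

A->B, B->AB, C->BC

  step 2 ⇒ step 3: BABABBCBABAB ⇒ AB·B·AB·B·AB·AB·BC·AB·B·AB·B·AB
    A ↦ B
    B ↦ AB
    C ↦ BC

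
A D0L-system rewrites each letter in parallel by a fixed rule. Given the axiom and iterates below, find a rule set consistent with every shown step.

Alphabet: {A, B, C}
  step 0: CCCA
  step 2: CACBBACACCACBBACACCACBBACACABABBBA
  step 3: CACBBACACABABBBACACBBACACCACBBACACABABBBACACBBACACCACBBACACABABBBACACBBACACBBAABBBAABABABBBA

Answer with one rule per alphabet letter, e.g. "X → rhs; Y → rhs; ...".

A->BBA, B->AB, C->CAC

  step 2 ⇒ step 3: CACBBACACCACBBACACCACBBACACABABBBA ⇒ CAC·BBA·CAC·AB·AB·BBA·CAC·BBA·CAC·CAC·BBA·CAC·AB·AB·BBA·CAC·BBA·CAC·CAC·BBA·CAC·AB·AB·BBA·CAC·BBA·CAC·BBA·AB·BBA·AB·AB·AB·BBA
    A ↦ BBA
    B ↦ AB
    C ↦ CAC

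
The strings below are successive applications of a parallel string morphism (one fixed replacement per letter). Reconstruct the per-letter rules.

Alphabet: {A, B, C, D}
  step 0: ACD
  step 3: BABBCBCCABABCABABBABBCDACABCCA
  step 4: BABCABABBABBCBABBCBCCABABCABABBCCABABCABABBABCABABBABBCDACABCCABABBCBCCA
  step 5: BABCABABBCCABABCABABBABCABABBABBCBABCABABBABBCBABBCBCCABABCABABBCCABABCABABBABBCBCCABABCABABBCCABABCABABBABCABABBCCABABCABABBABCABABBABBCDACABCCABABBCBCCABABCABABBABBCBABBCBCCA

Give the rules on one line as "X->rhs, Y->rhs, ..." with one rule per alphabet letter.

A->CA, B->BAB, C->BC, D->DA

  step 4 ⇒ step 5: BABCABABBABBCBABBCBCCABABCABABBCCABABCABABBABCABABBABBCDACABCCABABBCBCCA ⇒ BAB·CA·BAB·BC·CA·BAB·CA·BAB·BAB·CA·BAB·BAB·BC·BAB·CA·BAB·BAB·BC·BAB·BC·BC·CA·BAB·CA·BAB·BC·CA·BAB·CA·BAB·BAB·BC·BC·CA·BAB·CA·BAB·BC·CA·BAB·CA·BAB·BAB·CA·BAB·BC·CA·BAB·CA·BAB·BAB·CA·BAB·BAB·BC·DA·CA·BC·CA·BAB·BC·BC·CA·BAB·CA·BAB·BAB·BC·BAB·BC·BC·CA
    A ↦ CA
    B ↦ BAB
    C ↦ BC
    D ↦ DA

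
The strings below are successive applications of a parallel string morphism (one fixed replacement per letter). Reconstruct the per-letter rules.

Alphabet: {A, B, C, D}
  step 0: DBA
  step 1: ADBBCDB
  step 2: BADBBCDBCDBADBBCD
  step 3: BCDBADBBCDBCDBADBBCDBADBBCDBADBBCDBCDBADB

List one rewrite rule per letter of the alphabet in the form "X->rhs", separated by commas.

A->B, B->BCD, C->B, D->ADB

  step 2 ⇒ step 3: BADBBCDBCDBADBBCD ⇒ BCD·B·ADB·BCD·BCD·B·ADB·BCD·B·ADB·BCD·B·ADB·BCD·BCD·B·ADB
    A ↦ B
    B ↦ BCD
    C ↦ B
    D ↦ ADB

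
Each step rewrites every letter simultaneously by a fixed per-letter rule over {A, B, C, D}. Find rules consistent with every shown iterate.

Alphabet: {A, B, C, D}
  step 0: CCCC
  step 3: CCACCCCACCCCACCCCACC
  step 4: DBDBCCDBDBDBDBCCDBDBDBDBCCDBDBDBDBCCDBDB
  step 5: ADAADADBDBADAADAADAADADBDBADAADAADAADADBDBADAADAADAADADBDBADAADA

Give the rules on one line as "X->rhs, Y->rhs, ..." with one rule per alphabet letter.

  step 4 ⇒ step 5: DBDBCCDBDBDBDBCCDBDBDBDBCCDBDBDBDBCCDBDB ⇒ A·DA·A·DA·DB·DB·A·DA·A·DA·A·DA·A·DA·DB·DB·A·DA·A·DA·A·DA·A·DA·DB·DB·A·DA·A·DA·A·DA·A·DA·DB·DB·A·DA·A·DA
    B ↦ DA
    C ↦ DB
    D ↦ A
  step 3 ⇒ step 4: CCACCCCACCCCACCCCACC ⇒ DB·DB·CC·DB·DB·DB·DB·CC·DB·DB·DB·DB·CC·DB·DB·DB·DB·CC·DB·DB
    A ↦ CC

A->CC, B->DA, C->DB, D->A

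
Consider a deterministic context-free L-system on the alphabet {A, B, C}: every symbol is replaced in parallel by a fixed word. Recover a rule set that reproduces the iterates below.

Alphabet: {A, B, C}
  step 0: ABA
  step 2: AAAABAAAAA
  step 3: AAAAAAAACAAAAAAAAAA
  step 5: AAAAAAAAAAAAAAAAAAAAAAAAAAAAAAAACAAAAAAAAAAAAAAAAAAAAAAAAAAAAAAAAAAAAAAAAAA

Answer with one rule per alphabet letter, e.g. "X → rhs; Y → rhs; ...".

  step 2 ⇒ step 3: AAAABAAAAA ⇒ AA·AA·AA·AA·C·AA·AA·AA·AA·AA
    A ↦ AA
    B ↦ C
    C ↦ BA  (constrained at step 3)

A->AA, B->C, C->BA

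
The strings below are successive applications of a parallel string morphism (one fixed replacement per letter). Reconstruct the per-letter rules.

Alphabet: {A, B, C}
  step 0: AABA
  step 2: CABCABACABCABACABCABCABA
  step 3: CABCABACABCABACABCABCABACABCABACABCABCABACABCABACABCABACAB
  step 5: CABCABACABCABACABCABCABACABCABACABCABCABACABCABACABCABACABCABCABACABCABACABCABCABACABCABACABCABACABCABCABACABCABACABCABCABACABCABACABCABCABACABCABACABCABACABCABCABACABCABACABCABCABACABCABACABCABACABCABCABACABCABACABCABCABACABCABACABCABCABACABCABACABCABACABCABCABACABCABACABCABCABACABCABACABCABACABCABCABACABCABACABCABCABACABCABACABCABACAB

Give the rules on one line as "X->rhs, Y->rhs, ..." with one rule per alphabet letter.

  step 2 ⇒ step 3: CABCABACABCABACABCABCABA ⇒ CAB·CAB·A·CAB·CAB·A·CAB·CAB·CAB·A·CAB·CAB·A·CAB·CAB·CAB·A·CAB·CAB·A·CAB·CAB·A·CAB
    A ↦ CAB
    B ↦ A
    C ↦ CAB

A->CAB, B->A, C->CAB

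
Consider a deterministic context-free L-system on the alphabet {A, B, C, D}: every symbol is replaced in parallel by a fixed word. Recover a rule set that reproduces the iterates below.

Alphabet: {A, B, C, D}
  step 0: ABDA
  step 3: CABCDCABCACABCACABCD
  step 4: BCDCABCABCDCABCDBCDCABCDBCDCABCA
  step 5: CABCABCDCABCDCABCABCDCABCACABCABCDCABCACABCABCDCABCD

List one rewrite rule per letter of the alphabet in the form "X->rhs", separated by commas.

  step 4 ⇒ step 5: BCDCABCABCDCABCDBCDCABCDBCDCABCA ⇒ CA·B·CA·B·CD·CA·B·CD·CA·B·CA·B·CD·CA·B·CA·CA·B·CA·B·CD·CA·B·CA·CA·B·CA·B·CD·CA·B·CD
    A ↦ CD
    B ↦ CA
    C ↦ B
    D ↦ CA

A->CD, B->CA, C->B, D->CA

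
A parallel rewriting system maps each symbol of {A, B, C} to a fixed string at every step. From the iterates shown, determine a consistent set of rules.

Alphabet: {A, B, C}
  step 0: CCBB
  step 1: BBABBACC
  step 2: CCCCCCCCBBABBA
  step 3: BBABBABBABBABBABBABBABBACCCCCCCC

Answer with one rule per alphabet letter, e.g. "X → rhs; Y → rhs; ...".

  step 2 ⇒ step 3: CCCCCCCCBBABBA ⇒ BBA·BBA·BBA·BBA·BBA·BBA·BBA·BBA·C·C·CC·C·C·CC
    A ↦ CC
    B ↦ C
    C ↦ BBA

A->CC, B->C, C->BBA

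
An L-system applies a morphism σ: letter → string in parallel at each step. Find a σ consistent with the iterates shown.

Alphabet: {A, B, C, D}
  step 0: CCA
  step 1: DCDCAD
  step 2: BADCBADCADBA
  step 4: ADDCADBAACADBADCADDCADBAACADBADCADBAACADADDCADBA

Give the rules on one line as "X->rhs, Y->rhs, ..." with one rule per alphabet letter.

  step 1 ⇒ step 2: DCDCAD ⇒ BA·DC·BA·DC·AD·BA
    A ↦ AD
    C ↦ DC
    D ↦ BA
    B ↦ AC  (constrained at step 2)

A->AD, B->AC, C->DC, D->BA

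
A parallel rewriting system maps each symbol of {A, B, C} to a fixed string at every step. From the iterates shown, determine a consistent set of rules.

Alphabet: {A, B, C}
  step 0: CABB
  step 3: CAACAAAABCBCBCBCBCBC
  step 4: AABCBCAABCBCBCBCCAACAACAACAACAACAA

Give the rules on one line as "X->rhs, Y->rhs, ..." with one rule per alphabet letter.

  step 3 ⇒ step 4: CAACAAAABCBCBCBCBCBC ⇒ AA·BC·BC·AA·BC·BC·BC·BC·C·AA·C·AA·C·AA·C·AA·C·AA·C·AA
    A ↦ BC
    B ↦ C
    C ↦ AA

A->BC, B->C, C->AA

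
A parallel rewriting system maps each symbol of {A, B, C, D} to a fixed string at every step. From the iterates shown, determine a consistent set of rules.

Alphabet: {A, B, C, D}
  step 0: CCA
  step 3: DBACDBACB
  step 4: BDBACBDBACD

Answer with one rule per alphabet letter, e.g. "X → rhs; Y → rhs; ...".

A->B, B->D, C->AC, D->B

  step 3 ⇒ step 4: DBACDBACB ⇒ B·D·B·AC·B·D·B·AC·D
    A ↦ B
    B ↦ D
    C ↦ AC
    D ↦ B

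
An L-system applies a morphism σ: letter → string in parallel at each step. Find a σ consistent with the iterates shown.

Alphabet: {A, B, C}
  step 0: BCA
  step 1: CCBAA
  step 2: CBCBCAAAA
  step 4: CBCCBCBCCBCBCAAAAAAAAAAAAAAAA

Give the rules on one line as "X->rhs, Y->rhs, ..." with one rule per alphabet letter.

  step 1 ⇒ step 2: CCBAA ⇒ CB·CB·C·AA·AA
    A ↦ AA
    B ↦ C
    C ↦ CB

A->AA, B->C, C->CB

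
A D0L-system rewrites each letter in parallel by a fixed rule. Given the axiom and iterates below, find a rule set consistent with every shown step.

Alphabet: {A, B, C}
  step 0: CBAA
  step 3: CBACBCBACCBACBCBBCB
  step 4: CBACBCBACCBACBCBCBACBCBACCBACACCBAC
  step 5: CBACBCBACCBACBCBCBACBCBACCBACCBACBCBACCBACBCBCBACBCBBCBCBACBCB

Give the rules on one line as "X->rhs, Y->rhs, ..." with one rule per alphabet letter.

A->B, B->AC, C->CB

  step 4 ⇒ step 5: CBACBCBACCBACBCBCBACBCBACCBACACCBAC ⇒ CB·AC·B·CB·AC·CB·AC·B·CB·CB·AC·B·CB·AC·CB·AC·CB·AC·B·CB·AC·CB·AC·B·CB·CB·AC·B·CB·B·CB·CB·AC·B·CB
    A ↦ B
    B ↦ AC
    C ↦ CB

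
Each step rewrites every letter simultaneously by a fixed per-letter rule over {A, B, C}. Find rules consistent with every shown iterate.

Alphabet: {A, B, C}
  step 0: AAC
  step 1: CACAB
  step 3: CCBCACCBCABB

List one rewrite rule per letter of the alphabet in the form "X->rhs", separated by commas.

A->CA, B->CC, C->B

  step 0 ⇒ step 1: AAC ⇒ CA·CA·B
    A ↦ CA
    C ↦ B
    B ↦ CC  (constrained at step 1)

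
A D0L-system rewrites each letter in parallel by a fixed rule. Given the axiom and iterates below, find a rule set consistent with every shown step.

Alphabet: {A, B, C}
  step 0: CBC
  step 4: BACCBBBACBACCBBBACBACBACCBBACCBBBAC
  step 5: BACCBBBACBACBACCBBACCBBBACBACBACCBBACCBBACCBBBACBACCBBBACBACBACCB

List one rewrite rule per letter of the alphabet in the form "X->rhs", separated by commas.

A->C, B->BAC, C->B

  step 4 ⇒ step 5: BACCBBBACBACCBBBACBACBACCBBACCBBBAC ⇒ BAC·C·B·B·BAC·BAC·BAC·C·B·BAC·C·B·B·BAC·BAC·BAC·C·B·BAC·C·B·BAC·C·B·B·BAC·BAC·C·B·B·BAC·BAC·BAC·C·B
    A ↦ C
    B ↦ BAC
    C ↦ B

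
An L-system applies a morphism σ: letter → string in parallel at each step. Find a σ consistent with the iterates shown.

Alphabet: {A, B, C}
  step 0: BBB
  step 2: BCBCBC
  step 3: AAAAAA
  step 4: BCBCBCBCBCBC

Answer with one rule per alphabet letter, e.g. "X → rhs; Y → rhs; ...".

A->BC, B->A, C->A

  step 3 ⇒ step 4: AAAAAA ⇒ BC·BC·BC·BC·BC·BC
    A ↦ BC
  step 2 ⇒ step 3: BCBCBC ⇒ A·A·A·A·A·A
    B ↦ A
  step 2 ⇒ step 3: BCBCBC ⇒ A·A·A·A·A·A
    C ↦ A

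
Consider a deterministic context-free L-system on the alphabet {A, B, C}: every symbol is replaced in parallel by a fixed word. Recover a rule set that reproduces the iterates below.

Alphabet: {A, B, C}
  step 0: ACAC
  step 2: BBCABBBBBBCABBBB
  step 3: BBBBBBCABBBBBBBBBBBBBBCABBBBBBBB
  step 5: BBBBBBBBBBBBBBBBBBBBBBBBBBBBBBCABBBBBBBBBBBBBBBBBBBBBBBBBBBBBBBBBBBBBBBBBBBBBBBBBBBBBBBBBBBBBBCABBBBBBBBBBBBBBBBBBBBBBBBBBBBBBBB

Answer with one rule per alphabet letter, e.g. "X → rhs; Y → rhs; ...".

A->CA, B->BB, C->BB

  step 2 ⇒ step 3: BBCABBBBBBCABBBB ⇒ BB·BB·BB·CA·BB·BB·BB·BB·BB·BB·BB·CA·BB·BB·BB·BB
    A ↦ CA
    B ↦ BB
    C ↦ BB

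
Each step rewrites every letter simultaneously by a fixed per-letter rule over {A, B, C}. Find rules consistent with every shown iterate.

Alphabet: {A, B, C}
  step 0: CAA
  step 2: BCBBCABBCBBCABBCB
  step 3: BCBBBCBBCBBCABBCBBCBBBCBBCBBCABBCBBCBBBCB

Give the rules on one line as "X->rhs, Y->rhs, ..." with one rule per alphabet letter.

A->CAB, B->BCB, C->B

  step 2 ⇒ step 3: BCBBCABBCBBCABBCB ⇒ BCB·B·BCB·BCB·B·CAB·BCB·BCB·B·BCB·BCB·B·CAB·BCB·BCB·B·BCB
    A ↦ CAB
    B ↦ BCB
    C ↦ B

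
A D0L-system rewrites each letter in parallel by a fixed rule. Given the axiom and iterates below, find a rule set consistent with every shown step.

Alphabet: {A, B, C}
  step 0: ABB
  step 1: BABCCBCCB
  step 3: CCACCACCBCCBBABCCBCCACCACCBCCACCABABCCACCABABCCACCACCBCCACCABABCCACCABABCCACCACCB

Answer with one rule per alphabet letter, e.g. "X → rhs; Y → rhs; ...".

A->BAB, B->CCB, C->CCA

  step 0 ⇒ step 1: ABB ⇒ BAB·CCB·CCB
    A ↦ BAB
    B ↦ CCB
    C ↦ CCA  (constrained at step 1)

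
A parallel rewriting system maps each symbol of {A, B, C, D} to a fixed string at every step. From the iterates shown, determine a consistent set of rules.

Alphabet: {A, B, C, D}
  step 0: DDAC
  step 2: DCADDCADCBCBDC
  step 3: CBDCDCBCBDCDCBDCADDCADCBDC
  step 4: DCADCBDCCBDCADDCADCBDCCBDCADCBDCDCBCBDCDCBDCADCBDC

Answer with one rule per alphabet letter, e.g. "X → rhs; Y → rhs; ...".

  step 3 ⇒ step 4: CBDCDCBCBDCDCBDCADDCADCBDC ⇒ DC·AD·CB·DC·CB·DC·AD·DC·AD·CB·DC·CB·DC·AD·CB·DC·D·CB·CB·DC·D·CB·DC·AD·CB·DC
    A ↦ D
    B ↦ AD
    C ↦ DC
    D ↦ CB

A->D, B->AD, C->DC, D->CB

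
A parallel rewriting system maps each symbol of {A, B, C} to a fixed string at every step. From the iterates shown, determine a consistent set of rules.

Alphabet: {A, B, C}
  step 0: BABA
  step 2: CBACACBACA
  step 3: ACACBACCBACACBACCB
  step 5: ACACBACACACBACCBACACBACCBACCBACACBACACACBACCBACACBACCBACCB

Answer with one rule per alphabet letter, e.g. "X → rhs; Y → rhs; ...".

A->CB, B->A, C->AC

  step 2 ⇒ step 3: CBACACBACA ⇒ AC·A·CB·AC·CB·AC·A·CB·AC·CB
    A ↦ CB
    B ↦ A
    C ↦ AC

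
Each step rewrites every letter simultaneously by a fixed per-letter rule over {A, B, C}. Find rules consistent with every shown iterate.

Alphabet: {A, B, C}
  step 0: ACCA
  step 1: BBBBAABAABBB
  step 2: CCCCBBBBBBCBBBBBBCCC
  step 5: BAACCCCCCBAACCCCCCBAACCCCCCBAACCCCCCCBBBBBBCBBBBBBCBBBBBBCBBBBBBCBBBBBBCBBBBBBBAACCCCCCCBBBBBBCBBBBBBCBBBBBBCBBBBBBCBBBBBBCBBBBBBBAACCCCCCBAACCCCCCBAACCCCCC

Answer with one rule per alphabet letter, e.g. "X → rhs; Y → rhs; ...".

  step 1 ⇒ step 2: BBBBAABAABBB ⇒ C·C·C·C·BBB·BBB·C·BBB·BBB·C·C·C
    A ↦ BBB
    B ↦ C
  step 0 ⇒ step 1: ACCA ⇒ BBB·BAA·BAA·BBB
    C ↦ BAA

A->BBB, B->C, C->BAA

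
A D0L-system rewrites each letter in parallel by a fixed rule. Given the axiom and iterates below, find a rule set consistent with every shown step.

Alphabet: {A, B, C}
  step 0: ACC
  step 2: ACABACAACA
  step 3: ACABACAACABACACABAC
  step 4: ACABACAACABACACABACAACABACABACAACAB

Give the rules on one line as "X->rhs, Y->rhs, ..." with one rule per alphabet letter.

  step 3 ⇒ step 4: ACABACAACABACACABAC ⇒ AC·AB·AC·A·AC·AB·AC·AC·AB·AC·A·AC·AB·AC·AB·AC·A·AC·AB
    A ↦ AC
    B ↦ A
    C ↦ AB

A->AC, B->A, C->AB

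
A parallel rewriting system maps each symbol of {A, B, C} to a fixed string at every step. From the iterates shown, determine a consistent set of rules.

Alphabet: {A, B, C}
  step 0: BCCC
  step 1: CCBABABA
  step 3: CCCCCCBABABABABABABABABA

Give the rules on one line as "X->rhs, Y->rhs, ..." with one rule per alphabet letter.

A->C, B->CC, C->BA

  step 0 ⇒ step 1: BCCC ⇒ CC·BA·BA·BA
    B ↦ CC
    C ↦ BA
    A ↦ C  (constrained at step 1)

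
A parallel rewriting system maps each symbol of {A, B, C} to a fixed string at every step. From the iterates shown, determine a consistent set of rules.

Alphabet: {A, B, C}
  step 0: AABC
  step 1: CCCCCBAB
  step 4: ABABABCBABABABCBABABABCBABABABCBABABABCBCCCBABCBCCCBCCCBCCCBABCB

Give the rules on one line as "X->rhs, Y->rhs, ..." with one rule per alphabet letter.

  step 0 ⇒ step 1: AABC ⇒ CC·CC·CB·AB
    A ↦ CC
    B ↦ CB
    C ↦ AB

A->CC, B->CB, C->AB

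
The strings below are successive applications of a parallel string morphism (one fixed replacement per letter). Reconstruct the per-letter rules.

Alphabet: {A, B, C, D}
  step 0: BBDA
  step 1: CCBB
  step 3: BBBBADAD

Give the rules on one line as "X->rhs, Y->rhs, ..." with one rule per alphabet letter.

  step 0 ⇒ step 1: BBDA ⇒ C·C·B·B
    A ↦ B
    B ↦ C
    D ↦ B
    C ↦ AD  (constrained at step 1)

A->B, B->C, C->AD, D->B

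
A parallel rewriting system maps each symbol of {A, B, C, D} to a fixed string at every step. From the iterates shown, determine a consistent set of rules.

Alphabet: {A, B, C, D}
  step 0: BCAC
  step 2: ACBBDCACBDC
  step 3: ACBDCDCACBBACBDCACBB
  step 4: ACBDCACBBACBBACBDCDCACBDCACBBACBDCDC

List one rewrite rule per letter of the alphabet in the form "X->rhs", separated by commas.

  step 3 ⇒ step 4: ACBDCDCACBBACBDCACBB ⇒ AC·B·DC·ACB·B·ACB·B·AC·B·DC·DC·AC·B·DC·ACB·B·AC·B·DC·DC
    A ↦ AC
    B ↦ DC
    C ↦ B
    D ↦ ACB

A->AC, B->DC, C->B, D->ACB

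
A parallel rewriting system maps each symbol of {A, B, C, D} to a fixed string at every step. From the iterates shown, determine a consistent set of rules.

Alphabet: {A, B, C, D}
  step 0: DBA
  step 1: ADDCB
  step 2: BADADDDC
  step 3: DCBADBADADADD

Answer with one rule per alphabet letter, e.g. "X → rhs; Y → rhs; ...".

A->B, B->DC, C->D, D->AD

  step 2 ⇒ step 3: BADADDDC ⇒ DC·B·AD·B·AD·AD·AD·D
    A ↦ B
    B ↦ DC
    C ↦ D
    D ↦ AD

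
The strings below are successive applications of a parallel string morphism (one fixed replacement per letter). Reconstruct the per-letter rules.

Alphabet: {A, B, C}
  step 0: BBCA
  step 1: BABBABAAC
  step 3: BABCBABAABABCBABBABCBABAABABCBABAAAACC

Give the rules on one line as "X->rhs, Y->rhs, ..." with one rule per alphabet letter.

A->C, B->BAB, C->AA

  step 0 ⇒ step 1: BBCA ⇒ BAB·BAB·AA·C
    A ↦ C
    B ↦ BAB
    C ↦ AA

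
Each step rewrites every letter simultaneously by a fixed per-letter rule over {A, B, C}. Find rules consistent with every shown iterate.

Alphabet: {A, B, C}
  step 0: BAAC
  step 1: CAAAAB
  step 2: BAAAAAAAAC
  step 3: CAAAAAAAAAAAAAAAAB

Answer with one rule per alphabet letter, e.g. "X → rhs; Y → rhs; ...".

  step 2 ⇒ step 3: BAAAAAAAAC ⇒ C·AA·AA·AA·AA·AA·AA·AA·AA·B
    A ↦ AA
    B ↦ C
    C ↦ B

A->AA, B->C, C->B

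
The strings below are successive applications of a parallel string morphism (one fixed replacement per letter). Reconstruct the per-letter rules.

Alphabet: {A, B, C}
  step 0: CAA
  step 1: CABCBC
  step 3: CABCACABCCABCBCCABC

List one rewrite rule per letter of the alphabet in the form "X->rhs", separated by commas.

  step 0 ⇒ step 1: CAA ⇒ CA·BC·BC
    A ↦ BC
    C ↦ CA
    B ↦ A  (constrained at step 1)

A->BC, B->A, C->CA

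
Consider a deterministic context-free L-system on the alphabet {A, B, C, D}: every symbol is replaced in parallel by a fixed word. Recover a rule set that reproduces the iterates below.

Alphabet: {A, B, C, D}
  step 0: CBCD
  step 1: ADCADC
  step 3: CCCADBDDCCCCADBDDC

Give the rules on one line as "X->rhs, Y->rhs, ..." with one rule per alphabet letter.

A->BDD, B->C, C->AD, D->C

  step 0 ⇒ step 1: CBCD ⇒ AD·C·AD·C
    B ↦ C
    C ↦ AD
    D ↦ C
    A ↦ BDD  (constrained at step 1)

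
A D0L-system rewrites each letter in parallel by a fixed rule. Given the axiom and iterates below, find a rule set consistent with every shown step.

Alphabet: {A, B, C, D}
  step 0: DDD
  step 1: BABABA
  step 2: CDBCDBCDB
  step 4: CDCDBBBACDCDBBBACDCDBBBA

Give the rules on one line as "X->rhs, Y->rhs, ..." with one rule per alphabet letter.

  step 1 ⇒ step 2: BABABA ⇒ CD·B·CD·B·CD·B
    A ↦ B
    B ↦ CD
    C ↦ B  (constrained at step 2)
  step 0 ⇒ step 1: DDD ⇒ BA·BA·BA
    D ↦ BA

A->B, B->CD, C->B, D->BA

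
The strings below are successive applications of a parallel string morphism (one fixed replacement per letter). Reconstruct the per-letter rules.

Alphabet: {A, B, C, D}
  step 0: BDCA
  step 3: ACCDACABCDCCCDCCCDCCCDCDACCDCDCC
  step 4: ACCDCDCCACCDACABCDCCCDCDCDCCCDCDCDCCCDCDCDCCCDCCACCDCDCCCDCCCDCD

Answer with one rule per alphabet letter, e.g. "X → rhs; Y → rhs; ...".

A->AC, B->AB, C->CD, D->CC

  step 3 ⇒ step 4: ACCDACABCDCCCDCCCDCCCDCDACCDCDCC ⇒ AC·CD·CD·CC·AC·CD·AC·AB·CD·CC·CD·CD·CD·CC·CD·CD·CD·CC·CD·CD·CD·CC·CD·CC·AC·CD·CD·CC·CD·CC·CD·CD
    A ↦ AC
    B ↦ AB
    C ↦ CD
    D ↦ CC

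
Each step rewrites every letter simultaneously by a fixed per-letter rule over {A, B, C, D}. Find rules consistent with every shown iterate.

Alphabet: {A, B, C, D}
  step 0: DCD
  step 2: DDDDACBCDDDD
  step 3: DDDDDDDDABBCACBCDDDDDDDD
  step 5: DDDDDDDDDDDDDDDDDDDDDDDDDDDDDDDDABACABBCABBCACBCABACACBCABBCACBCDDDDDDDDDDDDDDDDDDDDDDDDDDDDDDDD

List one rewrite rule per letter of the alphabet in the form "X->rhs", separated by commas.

  step 2 ⇒ step 3: DDDDACBCDDDD ⇒ DD·DD·DD·DD·AB·BC·AC·BC·DD·DD·DD·DD
    A ↦ AB
    B ↦ AC
    C ↦ BC
    D ↦ DD

A->AB, B->AC, C->BC, D->DD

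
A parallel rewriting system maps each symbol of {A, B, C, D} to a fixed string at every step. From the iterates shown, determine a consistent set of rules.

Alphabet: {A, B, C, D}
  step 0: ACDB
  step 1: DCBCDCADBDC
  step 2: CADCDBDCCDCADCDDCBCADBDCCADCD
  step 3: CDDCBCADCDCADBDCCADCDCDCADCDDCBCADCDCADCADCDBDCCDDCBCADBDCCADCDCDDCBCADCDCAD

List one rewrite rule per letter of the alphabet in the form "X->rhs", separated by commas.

  step 2 ⇒ step 3: CADCDBDCCDCADCDDCBCADBDCCADCD ⇒ CD·DCB·CAD·CD·CAD·BDC·CAD·CD·CD·CAD·CD·DCB·CAD·CD·CAD·CAD·CD·BDC·CD·DCB·CAD·BDC·CAD·CD·CD·DCB·CAD·CD·CAD
    A ↦ DCB
    B ↦ BDC
    C ↦ CD
    D ↦ CAD

A->DCB, B->BDC, C->CD, D->CAD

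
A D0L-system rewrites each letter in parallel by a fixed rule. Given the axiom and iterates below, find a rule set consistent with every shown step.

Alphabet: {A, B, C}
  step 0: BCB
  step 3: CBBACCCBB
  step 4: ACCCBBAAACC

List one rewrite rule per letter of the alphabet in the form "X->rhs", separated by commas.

A->CBB, B->C, C->A

  step 3 ⇒ step 4: CBBACCCBB ⇒ A·C·C·CBB·A·A·A·C·C
    A ↦ CBB
    B ↦ C
    C ↦ A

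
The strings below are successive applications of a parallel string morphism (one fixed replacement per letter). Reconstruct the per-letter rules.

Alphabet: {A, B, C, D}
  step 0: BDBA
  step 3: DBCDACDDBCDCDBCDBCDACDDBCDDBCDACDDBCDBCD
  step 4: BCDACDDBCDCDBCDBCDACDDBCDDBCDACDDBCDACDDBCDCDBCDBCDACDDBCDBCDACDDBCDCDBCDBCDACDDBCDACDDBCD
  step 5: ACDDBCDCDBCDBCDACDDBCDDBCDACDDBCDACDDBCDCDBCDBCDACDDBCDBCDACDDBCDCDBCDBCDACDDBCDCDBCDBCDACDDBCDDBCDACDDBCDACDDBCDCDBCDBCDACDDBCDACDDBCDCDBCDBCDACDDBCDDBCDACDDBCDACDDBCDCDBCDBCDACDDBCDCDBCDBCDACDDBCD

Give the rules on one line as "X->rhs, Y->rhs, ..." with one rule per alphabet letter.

  step 4 ⇒ step 5: BCDACDDBCDCDBCDBCDACDDBCDDBCDACDDBCDACDDBCDCDBCDBCDACDDBCDBCDACDDBCDCDBCDBCDACDDBCDACDDBCD ⇒ ACD·D·BCD·C·D·BCD·BCD·ACD·D·BCD·D·BCD·ACD·D·BCD·ACD·D·BCD·C·D·BCD·BCD·ACD·D·BCD·BCD·ACD·D·BCD·C·D·BCD·BCD·ACD·D·BCD·C·D·BCD·BCD·ACD·D·BCD·D·BCD·ACD·D·BCD·ACD·D·BCD·C·D·BCD·BCD·ACD·D·BCD·ACD·D·BCD·C·D·BCD·BCD·ACD·D·BCD·D·BCD·ACD·D·BCD·ACD·D·BCD·C·D·BCD·BCD·ACD·D·BCD·C·D·BCD·BCD·ACD·D·BCD
    A ↦ C
    B ↦ ACD
    C ↦ D
    D ↦ BCD

A->C, B->ACD, C->D, D->BCD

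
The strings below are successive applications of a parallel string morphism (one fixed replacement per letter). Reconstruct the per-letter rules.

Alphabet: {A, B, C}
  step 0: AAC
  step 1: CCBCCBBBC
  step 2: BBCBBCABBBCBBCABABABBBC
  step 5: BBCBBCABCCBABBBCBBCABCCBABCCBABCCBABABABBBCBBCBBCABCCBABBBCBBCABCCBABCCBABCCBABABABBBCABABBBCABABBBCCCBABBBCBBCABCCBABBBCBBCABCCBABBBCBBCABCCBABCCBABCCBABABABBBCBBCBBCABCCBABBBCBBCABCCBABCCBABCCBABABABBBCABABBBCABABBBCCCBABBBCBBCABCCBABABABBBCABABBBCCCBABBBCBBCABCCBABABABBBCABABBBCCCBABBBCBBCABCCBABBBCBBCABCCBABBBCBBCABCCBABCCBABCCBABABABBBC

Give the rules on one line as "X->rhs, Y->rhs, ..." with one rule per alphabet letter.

  step 1 ⇒ step 2: CCBCCBBBC ⇒ BBC·BBC·AB·BBC·BBC·AB·AB·AB·BBC
    B ↦ AB
    C ↦ BBC
  step 0 ⇒ step 1: AAC ⇒ CCB·CCB·BBC
    A ↦ CCB

A->CCB, B->AB, C->BBC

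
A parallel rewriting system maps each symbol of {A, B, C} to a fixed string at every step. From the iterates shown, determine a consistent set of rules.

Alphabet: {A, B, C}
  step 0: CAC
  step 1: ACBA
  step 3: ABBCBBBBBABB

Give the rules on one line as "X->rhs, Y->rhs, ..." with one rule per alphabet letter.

A->CB, B->BB, C->A

  step 0 ⇒ step 1: CAC ⇒ A·CB·A
    A ↦ CB
    C ↦ A
    B ↦ BB  (constrained at step 1)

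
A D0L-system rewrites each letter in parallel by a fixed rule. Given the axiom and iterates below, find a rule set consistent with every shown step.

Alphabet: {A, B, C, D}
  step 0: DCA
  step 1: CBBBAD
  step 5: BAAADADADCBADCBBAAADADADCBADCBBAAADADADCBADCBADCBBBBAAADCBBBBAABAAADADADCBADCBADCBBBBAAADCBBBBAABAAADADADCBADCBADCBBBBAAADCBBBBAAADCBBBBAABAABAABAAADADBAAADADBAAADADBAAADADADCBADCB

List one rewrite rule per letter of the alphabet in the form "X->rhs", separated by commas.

A->AD, B->BAA, C->BB, D->CB

  step 0 ⇒ step 1: DCA ⇒ CB·BB·AD
    A ↦ AD
    C ↦ BB
    D ↦ CB
    B ↦ BAA  (constrained at step 1)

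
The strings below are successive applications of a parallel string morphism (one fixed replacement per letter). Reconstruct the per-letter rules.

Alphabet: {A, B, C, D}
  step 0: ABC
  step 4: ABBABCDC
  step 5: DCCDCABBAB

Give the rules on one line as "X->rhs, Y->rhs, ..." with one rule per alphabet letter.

A->D, B->C, C->AB, D->B

  step 4 ⇒ step 5: ABBABCDC ⇒ D·C·C·D·C·AB·B·AB
    A ↦ D
    B ↦ C
    C ↦ AB
    D ↦ B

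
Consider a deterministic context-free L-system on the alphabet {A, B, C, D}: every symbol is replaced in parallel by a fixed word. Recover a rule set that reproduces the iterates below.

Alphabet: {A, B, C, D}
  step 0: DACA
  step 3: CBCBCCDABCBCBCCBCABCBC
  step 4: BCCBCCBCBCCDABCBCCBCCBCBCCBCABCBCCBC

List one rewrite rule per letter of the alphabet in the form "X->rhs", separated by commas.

  step 3 ⇒ step 4: CBCBCCDABCBCBCCBCABCBC ⇒ BC·C·BC·C·BC·BC·CD·AB·C·BC·C·BC·C·BC·BC·C·BC·AB·C·BC·C·BC
    A ↦ AB
    B ↦ C
    C ↦ BC
    D ↦ CD

A->AB, B->C, C->BC, D->CD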